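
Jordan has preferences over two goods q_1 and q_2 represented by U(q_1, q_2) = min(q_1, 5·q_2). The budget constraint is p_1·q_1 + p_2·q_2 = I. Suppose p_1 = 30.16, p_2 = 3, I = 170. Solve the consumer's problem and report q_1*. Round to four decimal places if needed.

q_1* = 5.5267

Leontief preferences: the optimum is at the kink where q_1/5 = q_2/1, i.e. q_2 = (1/5)·q_1.
Budget: p_1·q_1 + p_2·(1/5)·q_1 = I, so (5·p_1 + p_2)·q_1 = 5·I.
Demand: q_1*(p_1,p_2,I) = 5·I/(5·p_1 + p_2), q_2* = I/(5·p_1 + p_2).
Here 5·30.16 + 3 = 153.8, giving q_1* = 5.5267.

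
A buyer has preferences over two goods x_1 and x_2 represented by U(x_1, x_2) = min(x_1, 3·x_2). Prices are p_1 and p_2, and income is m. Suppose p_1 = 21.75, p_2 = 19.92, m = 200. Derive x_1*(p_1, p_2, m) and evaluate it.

With perfect complements, no substitution: consume in ratio x_1:x_2 = 3:1.
Budget: p_1·x_1 + p_2·(1/3)·x_1 = m, so (3·p_1 + p_2)·x_1 = 3·m.
Demand: x_1*(p_1,p_2,m) = 3·m/(3·p_1 + p_2), x_2* = m/(3·p_1 + p_2).
Here 3·21.75 + 19.92 = 85.17, giving x_1* = 7.0447.

x_1* = 7.0447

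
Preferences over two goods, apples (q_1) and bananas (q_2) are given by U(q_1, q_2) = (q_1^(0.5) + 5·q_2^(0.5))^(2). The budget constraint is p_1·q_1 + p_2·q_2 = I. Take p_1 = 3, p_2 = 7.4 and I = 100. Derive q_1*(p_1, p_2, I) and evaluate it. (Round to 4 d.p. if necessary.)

MU_q_1 ∝ q_1^(-0.5), MU_q_2 ∝ 5·q_2^(-0.5), so MRS = (1/5)·(q_2/q_1)^(0.5) = p_1/p_2.
Hence q_2/q_1 = (5·p_1/p_2)^(1/(0.5)), i.e. raised to the 2 power.
With the ratio pinned down, the budget gives q_1* = I/(p_1 + p_2·(q_2/q_1)) and q_2* = (q_2/q_1)·q_1*.
Numerically q_2/q_1 = 4.108839, so q_1* = 100/(3 + 7.4·4.108839) = 2.9935.

q_1* = 2.9935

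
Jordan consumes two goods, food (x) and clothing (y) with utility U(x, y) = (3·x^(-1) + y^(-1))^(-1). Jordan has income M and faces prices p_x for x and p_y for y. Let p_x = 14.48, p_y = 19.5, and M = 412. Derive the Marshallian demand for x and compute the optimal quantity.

Numerically y/x = 0.497515, so x* = 412/(14.48 + 19.5·0.497515) = 17.0378.

x* = 17.0378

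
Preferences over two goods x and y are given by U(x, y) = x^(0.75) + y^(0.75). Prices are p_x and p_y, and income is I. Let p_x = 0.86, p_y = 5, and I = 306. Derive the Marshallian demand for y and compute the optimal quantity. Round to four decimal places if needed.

y* = 0.3098

MU_x ∝ x^(-0.25), MU_y ∝ y^(-0.25), so MRS = (y/x)^(0.25) = p_x/p_y.
Solve for the ratio: y/x = [p_x/p_y]^(4).
Substitute y = (y/x)·x into the budget: x* = I/(p_x + p_y·(y/x)).
Numerically y/x = 0.000875, so x* = 306/(0.86 + 5·0.000875) = 354.0126 and y* = 0.000875·354.0126 = 0.3098.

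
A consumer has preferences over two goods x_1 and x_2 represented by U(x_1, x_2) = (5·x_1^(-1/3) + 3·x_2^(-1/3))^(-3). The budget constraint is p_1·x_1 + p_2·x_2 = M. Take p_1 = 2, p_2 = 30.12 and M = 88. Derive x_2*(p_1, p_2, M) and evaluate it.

Numerically x_2/x_1 = 0.089175, so x_1* = 88/(2 + 30.12·0.089175) = 18.7795 and x_2* = 0.089175·18.7795 = 1.6747.

x_2* = 1.6747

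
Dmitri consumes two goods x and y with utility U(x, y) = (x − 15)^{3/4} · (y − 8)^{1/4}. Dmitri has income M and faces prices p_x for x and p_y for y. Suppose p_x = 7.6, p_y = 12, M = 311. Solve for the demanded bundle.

x* = 24.9671, y* = 10.1042

This is Cobb-Douglas in (x−15, y−8): tangency gives 0.75·p_y·(y−8) = 0.25·p_x·(x−15).
Substituting into the budget: x* = 15 + 0.75·(M − 15·p_x − 8·p_y)/p_x, and y* = 8 + 0.25·(…)/p_y.
Discretionary income = 311 − 15·7.6 − 8·12 = 101; x* = 15 + 0.75·101/7.6 = 24.9671; y* = 8 + 0.25·101/12 = 10.1042.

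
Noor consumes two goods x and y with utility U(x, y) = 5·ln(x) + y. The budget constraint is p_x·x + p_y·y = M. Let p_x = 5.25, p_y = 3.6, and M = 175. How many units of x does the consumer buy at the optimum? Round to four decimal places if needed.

x* = 3.4286

At the given prices: x* = 5·3.6/5.25 = 3.4286.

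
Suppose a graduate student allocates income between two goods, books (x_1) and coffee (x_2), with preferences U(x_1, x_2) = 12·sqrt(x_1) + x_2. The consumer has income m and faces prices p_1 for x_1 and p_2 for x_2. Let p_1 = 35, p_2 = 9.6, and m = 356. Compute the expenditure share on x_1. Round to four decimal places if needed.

Utility is quasi-linear in x_2; the FOC for x_1 is 6/√x_1 = p_1/p_2.
Thus x_1* = (6·p_2/p_1)² — independent of m — with the rest of income spent on x_2.
Plugging in: x_1* = (6·9.6/35)² = 2.7084, x_2* = 27.209.
Expenditure on x_1: 35·2.7084 = 94.7931; share = 0.2663.

share on x_1 = 0.2663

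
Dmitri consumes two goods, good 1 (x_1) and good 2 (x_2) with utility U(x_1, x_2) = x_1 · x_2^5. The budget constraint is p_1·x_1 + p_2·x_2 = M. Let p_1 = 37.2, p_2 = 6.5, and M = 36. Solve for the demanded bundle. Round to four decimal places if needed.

MU_x_1/MU_x_2 = (x_2)/(5·x_1); tangency sets this equal to p_1/p_2.
Rearranging, p_2·x_2 = 5·p_1·x_1. Substituting into the budget gives p_1·x_1·(1 + 5) = M.
Demand: x_1*(p_1,p_2,M) = 1/6·M/p_1 and x_2* = 5/6·M/p_2.
At p_1=37.2, p_2=6.5, M=36: x_1* = 1/6·36/37.2 = 0.1613, x_2* = 4.6154.

x_1* = 0.1613, x_2* = 4.6154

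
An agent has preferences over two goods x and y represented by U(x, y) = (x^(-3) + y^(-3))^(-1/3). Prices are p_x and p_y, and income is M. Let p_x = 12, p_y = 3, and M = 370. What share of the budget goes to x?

share on x = 0.7388

From the CES first-order condition, (y/x)^(4) = p_x/p_y.
Solve for the ratio: y/x = [p_x/p_y]^(0.25).
With the ratio pinned down, the budget gives x* = M/(p_x + p_y·(y/x)) and y* = (y/x)·x*.
Numerically y/x = 1.414214, so x* = 370/(12 + 3·1.414214) = 22.7795 and y* = 1.414214·22.7795 = 32.2151.
Expenditure on x: 12·22.7795 = 273.3546; share = 0.7388.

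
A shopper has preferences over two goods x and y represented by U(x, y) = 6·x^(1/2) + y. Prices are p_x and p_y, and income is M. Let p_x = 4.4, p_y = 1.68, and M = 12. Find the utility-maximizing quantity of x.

MU_x = 3/√x, MU_y = 1. Tangency: 3/√x = p_x/p_y.
Thus x* = (3·p_y/p_x)² — independent of M — with the rest of income spent on y.
Plugging in: x* = (3·1.68/4.4)² = 1.3121.

x* = 1.3121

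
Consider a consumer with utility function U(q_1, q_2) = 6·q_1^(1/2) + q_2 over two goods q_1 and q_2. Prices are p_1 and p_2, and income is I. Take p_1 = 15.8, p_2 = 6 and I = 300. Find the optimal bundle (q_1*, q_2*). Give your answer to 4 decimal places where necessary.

q_1* = 1.2979, q_2* = 46.5823

Set MRS = p_1/p_2: 3·q_1^(−1/2) = p_1/p_2.
Solve: √q_1 = 3·p_2/p_1, so q_1*(p_1,p_2) = (3·p_2/p_1)², and q_2* = (I − p_1·q_1*)/p_2.
Plugging in: q_1* = (3·6/15.8)² = 1.2979, q_2* = 46.5823.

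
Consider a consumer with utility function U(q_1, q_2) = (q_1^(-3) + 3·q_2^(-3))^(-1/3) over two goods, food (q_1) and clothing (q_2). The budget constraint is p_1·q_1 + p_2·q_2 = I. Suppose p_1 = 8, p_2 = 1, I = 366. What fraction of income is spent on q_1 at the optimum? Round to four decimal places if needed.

share on q_1 = 0.7833

MRS = MU_q_1/MU_q_2 = (1/3)·(q_2/q_1)^(4). Set equal to p_1/p_2.
Hence q_2/q_1 = (3·p_1/p_2)^(1/(4)), i.e. raised to the 0.25 power.
With the ratio pinned down, the budget gives q_1* = I/(p_1 + p_2·(q_2/q_1)) and q_2* = (q_2/q_1)·q_1*.
Numerically q_2/q_1 = 2.213364, so q_1* = 366/(8 + 1·2.213364) = 35.8354 and q_2* = 2.213364·35.8354 = 79.3168.
Expenditure on q_1: 8·35.8354 = 286.6832; share = 0.7833.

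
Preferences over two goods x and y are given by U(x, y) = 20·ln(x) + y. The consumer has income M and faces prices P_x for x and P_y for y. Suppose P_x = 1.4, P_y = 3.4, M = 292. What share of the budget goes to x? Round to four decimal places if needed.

So x*(P_x,P_y) = 20·P_y/P_x, independent of income; and y* = (M − 20·P_y)/P_y.
At the given prices: x* = 20·3.4/1.4 = 48.5714, and y* = 65.8824.
Expenditure on x: 1.4·48.5714 = 68; share = 0.2329.

share on x = 0.2329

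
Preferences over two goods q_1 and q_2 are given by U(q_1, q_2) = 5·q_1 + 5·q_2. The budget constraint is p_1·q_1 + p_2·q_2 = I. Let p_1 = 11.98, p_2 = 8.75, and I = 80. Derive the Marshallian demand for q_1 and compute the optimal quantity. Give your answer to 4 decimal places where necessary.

Linear utility — the consumer picks whichever good has higher MU/price: 5/11.98 = 0.4174 vs 5/8.75 = 0.5714.
q_2 gives more utility per dollar, so spend all income on q_2: q_2* = I/p_2, q_1* = 0.
Numerically: q_1* = 0, q_2* = 9.1429.

q_1* = 0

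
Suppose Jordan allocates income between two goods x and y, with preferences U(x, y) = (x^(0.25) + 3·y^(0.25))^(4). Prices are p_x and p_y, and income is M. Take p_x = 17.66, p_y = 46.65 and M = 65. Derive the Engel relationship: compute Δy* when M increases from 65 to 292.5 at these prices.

MRS = MU_x/MU_y = (1/3)·(y/x)^(0.75). Set equal to p_x/p_y.
Hence y/x = (3·p_x/p_y)^(1/(0.75)), i.e. raised to the 4/3 power.
With the ratio pinned down, the budget gives x* = M/(p_x + p_y·(y/x)) and y* = (y/x)·x*.
Numerically y/x = 1.184896, so x* = 65/(17.66 + 46.65·1.184896) = 0.8912 and y* = 1.184896·0.8912 = 1.056.
At M' = 292.5: y* = 4.7519. Change: 4.7519 − 1.056 = 3.6959.

Δy* = 3.6959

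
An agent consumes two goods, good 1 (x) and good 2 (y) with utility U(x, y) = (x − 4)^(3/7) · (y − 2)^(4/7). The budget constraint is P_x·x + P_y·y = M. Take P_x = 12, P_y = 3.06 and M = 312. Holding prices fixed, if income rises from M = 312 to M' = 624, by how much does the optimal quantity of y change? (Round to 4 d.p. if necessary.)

Δy* = 58.2633

Let x' = x−4, y' = y−2. MRS = (3/4)·y'/x' = P_x/P_y.
After buying the subsistence bundle (4, 2), a share 3/7 of the remaining income goes to x: x* = 4 + 3/7·(M − 4P_x − 2P_y)/P_x.
Discretionary income = 312 − 4·12 − 2·3.06 = 257.88; y* = 2 + 4/7·257.88/3.06 = 50.1569.
At M' = 624: y* = 108.4202. Change: 108.4202 − 50.1569 = 58.2633.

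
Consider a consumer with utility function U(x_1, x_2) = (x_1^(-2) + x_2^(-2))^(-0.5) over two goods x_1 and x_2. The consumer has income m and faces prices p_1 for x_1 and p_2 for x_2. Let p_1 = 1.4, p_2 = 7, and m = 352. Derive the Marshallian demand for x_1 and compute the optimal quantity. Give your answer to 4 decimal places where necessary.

x_1* = 64.0743

MU_x_1 ∝ x_1^(-3), MU_x_2 ∝ x_2^(-3), so MRS = (x_2/x_1)^(3) = p_1/p_2.
Hence x_2/x_1 = (p_1/p_2)^(1/(3)), i.e. raised to the 1/3 power.
Substitute x_2 = (x_2/x_1)·x_1 into the budget: x_1* = m/(p_1 + p_2·(x_2/x_1)).
Numerically x_2/x_1 = 0.584804, so x_1* = 352/(1.4 + 7·0.584804) = 64.0743.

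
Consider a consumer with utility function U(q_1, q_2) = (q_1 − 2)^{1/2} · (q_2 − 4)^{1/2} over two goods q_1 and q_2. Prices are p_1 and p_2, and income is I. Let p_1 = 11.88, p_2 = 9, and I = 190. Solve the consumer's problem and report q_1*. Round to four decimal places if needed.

Let q_1' = q_1−2, q_2' = q_2−4. MRS = q_2'/q_1' = p_1/p_2.
Substituting into the budget: q_1* = 2 + 0.5·(I − 2·p_1 − 4·p_2)/p_1, and q_2* = 4 + 0.5·(…)/p_2.
Discretionary income = 190 − 2·11.88 − 4·9 = 130.24; q_1* = 2 + 0.5·130.24/11.88 = 7.4815.

q_1* = 7.4815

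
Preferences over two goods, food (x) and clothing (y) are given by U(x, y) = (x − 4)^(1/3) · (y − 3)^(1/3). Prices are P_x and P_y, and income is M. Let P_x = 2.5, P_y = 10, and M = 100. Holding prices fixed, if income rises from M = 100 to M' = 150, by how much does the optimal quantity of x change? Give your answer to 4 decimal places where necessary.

Δx* = 10

After buying the subsistence bundle (4, 3), a share 0.5 of the remaining income goes to x: x* = 4 + 0.5·(M − 4P_x − 3P_y)/P_x.
Discretionary income = 100 − 4·2.5 − 3·10 = 60; x* = 4 + 0.5·60/2.5 = 16.
At M' = 150: x* = 26. Change: 26 − 16 = 10.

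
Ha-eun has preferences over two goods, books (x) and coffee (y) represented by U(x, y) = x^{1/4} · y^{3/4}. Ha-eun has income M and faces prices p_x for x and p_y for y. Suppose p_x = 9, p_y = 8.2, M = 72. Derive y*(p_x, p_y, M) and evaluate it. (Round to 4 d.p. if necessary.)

The MRS is (1/3)·y/x. Set MRS = p_x/p_y.
So 0.25·p_y·y = 0.75·p_x·x; combined with the budget, a share 0.25 of income goes to x.
Demand: x*(p_x,p_y,M) = 0.25·M/p_x and y* = 0.75·M/p_y.
At p_x=9, p_y=8.2, M=72: y* = 0.75·72/8.2 = 6.5854.

y* = 6.5854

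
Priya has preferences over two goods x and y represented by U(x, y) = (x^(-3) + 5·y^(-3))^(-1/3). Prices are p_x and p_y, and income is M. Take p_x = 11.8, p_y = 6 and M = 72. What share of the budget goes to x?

share on x = 0.5262

From the CES first-order condition, (1/5)·(y/x)^(4) = p_x/p_y.
Solve for the ratio: y/x = [5·p_x/p_y]^(0.25).
Substitute y = (y/x)·x into the budget: x* = M/(p_x + p_y·(y/x)).
Numerically y/x = 1.770823, so x* = 72/(11.8 + 6·1.770823) = 3.2107 and y* = 1.770823·3.2107 = 5.6856.
Expenditure on x: 11.8·3.2107 = 37.8864; share = 0.5262.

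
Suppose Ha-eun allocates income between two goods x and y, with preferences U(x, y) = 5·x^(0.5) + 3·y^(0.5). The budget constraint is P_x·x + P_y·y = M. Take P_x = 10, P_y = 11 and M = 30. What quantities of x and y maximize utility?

x* = 2.2603, y* = 0.6725

With the ratio pinned down, the budget gives x* = M/(P_x + P_y·(y/x)) and y* = (y/x)·x*.
Numerically y/x = 0.297521, so x* = 30/(10 + 11·0.297521) = 2.2603 and y* = 0.297521·2.2603 = 0.6725.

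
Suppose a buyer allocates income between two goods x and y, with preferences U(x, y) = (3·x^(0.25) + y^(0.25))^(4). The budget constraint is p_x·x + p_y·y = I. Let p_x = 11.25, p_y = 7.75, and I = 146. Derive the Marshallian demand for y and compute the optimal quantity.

Substitute y = (y/x)·x into the budget: x* = I/(p_x + p_y·(y/x)).
Numerically y/x = 0.379874, so x* = 146/(11.25 + 7.75·0.379874) = 10.286 and y* = 0.379874·10.286 = 3.9074.

y* = 3.9074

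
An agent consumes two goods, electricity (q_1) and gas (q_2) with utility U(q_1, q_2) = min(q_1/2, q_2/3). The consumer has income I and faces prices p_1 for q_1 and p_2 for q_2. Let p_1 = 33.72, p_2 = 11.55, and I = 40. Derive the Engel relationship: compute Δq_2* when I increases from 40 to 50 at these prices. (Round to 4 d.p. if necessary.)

Δq_2* = 0.2939

With perfect complements, no substitution: consume in ratio q_1:q_2 = 2:3.
Budget: p_1·q_1 + p_2·(3/2)·q_1 = I, so (2·p_1 + 3·p_2)·q_1 = 2·I.
Demand: q_1*(p_1,p_2,I) = 2·I/(2·p_1 + 3·p_2), q_2* = 3·I/(2·p_1 + 3·p_2).
Here 2·33.72 + 3·11.55 = 102.09, giving q_2* = 1.1754.
At I' = 50: q_2* = 1.4693. Change: 1.4693 − 1.1754 = 0.2939.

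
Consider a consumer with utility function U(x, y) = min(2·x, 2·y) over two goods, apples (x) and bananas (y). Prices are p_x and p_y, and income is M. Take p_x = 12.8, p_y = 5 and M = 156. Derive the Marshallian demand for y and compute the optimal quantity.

With perfect complements, no substitution: consume in ratio x:y = 2:2.
Budget: p_x·x + p_y·x = M, so (2·p_x + 2·p_y)·x = 2·M.
Demand: x*(p_x,p_y,M) = 2·M/(2·p_x + 2·p_y), y* = 2·M/(2·p_x + 2·p_y).
Here 2·12.8 + 2·5 = 35.6, giving y* = 8.764.

y* = 8.764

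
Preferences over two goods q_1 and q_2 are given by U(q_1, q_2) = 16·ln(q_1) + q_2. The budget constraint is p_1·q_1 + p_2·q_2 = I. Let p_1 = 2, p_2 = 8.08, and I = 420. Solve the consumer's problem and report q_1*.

MU_q_1 = 16/q_1, MU_q_2 = 1. Tangency: 16/q_1 = p_1/p_2.
So q_1*(p_1,p_2) = 16·p_2/p_1, independent of income; and q_2* = (I − 16·p_2)/p_2.
At the given prices: q_1* = 16·8.08/2 = 64.64.

q_1* = 64.64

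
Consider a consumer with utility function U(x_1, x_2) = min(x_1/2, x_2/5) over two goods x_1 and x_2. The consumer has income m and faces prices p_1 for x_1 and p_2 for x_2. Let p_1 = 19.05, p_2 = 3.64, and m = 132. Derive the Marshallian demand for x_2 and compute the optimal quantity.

Leontief preferences: the optimum is at the kink where x_1/2 = x_2/5, i.e. x_2 = (5/2)·x_1.
Budget: p_1·x_1 + p_2·(5/2)·x_1 = m, so (2·p_1 + 5·p_2)·x_1 = 2·m.
Demand: x_1*(p_1,p_2,m) = 2·m/(2·p_1 + 5·p_2), x_2* = 5·m/(2·p_1 + 5·p_2).
Here 2·19.05 + 5·3.64 = 56.3, giving x_2* = 11.7229.

x_2* = 11.7229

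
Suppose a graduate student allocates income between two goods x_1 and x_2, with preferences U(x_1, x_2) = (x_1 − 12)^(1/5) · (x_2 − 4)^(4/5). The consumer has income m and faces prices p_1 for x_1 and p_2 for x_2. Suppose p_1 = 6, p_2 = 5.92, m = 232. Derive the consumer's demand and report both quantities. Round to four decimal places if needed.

After buying the subsistence bundle (12, 4), a share 0.2 of the remaining income goes to x_1: x_1* = 12 + 0.2·(m − 12p_1 − 4p_2)/p_1.
Discretionary income = 232 − 12·6 − 4·5.92 = 136.32; x_1* = 12 + 0.2·136.32/6 = 16.544; x_2* = 4 + 0.8·136.32/5.92 = 22.4216.

x_1* = 16.544, x_2* = 22.4216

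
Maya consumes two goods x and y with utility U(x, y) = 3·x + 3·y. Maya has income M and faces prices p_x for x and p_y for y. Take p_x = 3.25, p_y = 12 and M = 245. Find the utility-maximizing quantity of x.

x* = 75.3846

Linear utility — the consumer picks whichever good has higher MU/price: 3/3.25 = 0.9231 vs 3/12 = 0.25.
x gives more utility per dollar, so spend all income on x: x* = M/p_x, y* = 0.
Numerically: x* = 75.3846, y* = 0.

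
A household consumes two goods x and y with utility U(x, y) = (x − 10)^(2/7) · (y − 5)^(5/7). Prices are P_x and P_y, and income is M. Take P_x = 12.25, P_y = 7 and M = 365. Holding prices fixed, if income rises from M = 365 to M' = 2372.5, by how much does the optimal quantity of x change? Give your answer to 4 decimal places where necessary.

MRS = (2/5)·(y−5)/(x−10). Tangency with P_x/P_y gives y−5 = (5/2)·(P_x/P_y)·(x−10).
Substituting into the budget: x* = 10 + 2/7·(M − 10·P_x − 5·P_y)/P_x, and y* = 5 + 5/7·(…)/P_y.
Discretionary income = 365 − 10·12.25 − 5·7 = 207.5; x* = 10 + 2/7·207.5/12.25 = 14.8397.
At M' = 2372.5: x* = 61.6618. Change: 61.6618 − 14.8397 = 46.8222.

Δx* = 46.8222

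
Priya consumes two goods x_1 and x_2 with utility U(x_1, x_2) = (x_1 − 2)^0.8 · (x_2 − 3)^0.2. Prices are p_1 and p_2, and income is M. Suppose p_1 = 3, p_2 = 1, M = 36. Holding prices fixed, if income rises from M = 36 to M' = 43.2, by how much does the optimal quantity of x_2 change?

MRS = 4·(x_2−3)/(x_1−2). Tangency with p_1/p_2 gives x_2−3 = (1/4)·(p_1/p_2)·(x_1−2).
Substituting into the budget: x_1* = 2 + 0.8·(M − 2·p_1 − 3·p_2)/p_1, and x_2* = 3 + 0.2·(…)/p_2.
Discretionary income = 36 − 2·3 − 3·1 = 27; x_2* = 3 + 0.2·27/1 = 8.4.
At M' = 43.2: x_2* = 9.84. Change: 9.84 − 8.4 = 1.44.

Δx_2* = 1.44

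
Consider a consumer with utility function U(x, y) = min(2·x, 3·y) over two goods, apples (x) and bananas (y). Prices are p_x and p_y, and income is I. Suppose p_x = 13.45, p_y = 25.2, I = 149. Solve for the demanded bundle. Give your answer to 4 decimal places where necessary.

Leontief preferences: the optimum is at the kink where x/3 = y/2, i.e. y = (2/3)·x.
Budget: p_x·x + p_y·(2/3)·x = I, so (3·p_x + 2·p_y)·x = 3·I.
Demand: x*(p_x,p_y,I) = 3·I/(3·p_x + 2·p_y), y* = 2·I/(3·p_x + 2·p_y).
Here 3·13.45 + 2·25.2 = 90.75, giving x* = 4.9256 and y* = 3.2837.

x* = 4.9256, y* = 3.2837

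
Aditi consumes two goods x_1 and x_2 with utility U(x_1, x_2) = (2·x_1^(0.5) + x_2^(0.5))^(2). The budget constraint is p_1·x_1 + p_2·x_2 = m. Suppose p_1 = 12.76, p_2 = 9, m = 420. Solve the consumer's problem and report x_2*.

MRS = MU_x_1/MU_x_2 = 2·(x_2/x_1)^(0.5). Set equal to p_1/p_2.
Hence x_2/x_1 = ((1/2)·p_1/p_2)^(1/(0.5)), i.e. raised to the 2 power.
Substitute x_2 = (x_2/x_1)·x_1 into the budget: x_1* = m/(p_1 + p_2·(x_2/x_1)).
Numerically x_2/x_1 = 0.502523, so x_1* = 420/(12.76 + 9·0.502523) = 24.3017 and x_2* = 0.502523·24.3017 = 12.2122.

x_2* = 12.2122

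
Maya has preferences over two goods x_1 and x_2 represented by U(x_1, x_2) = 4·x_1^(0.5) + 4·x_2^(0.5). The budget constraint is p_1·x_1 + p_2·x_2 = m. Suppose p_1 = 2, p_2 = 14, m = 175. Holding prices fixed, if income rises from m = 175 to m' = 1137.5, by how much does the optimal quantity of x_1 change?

MU_x_1 ∝ 4·x_1^(-0.5), MU_x_2 ∝ 4·x_2^(-0.5), so MRS = (x_2/x_1)^(0.5) = p_1/p_2.
Hence x_2/x_1 = (p_1/p_2)^(1/(0.5)), i.e. raised to the 2 power.
Substitute x_2 = (x_2/x_1)·x_1 into the budget: x_1* = m/(p_1 + p_2·(x_2/x_1)).
Numerically x_2/x_1 = 0.020408, so x_1* = 175/(2 + 14·0.020408) = 76.5625.
At m' = 1137.5: x_1* = 497.6562. Change: 497.6562 − 76.5625 = 421.0938.

Δx_1* = 421.0938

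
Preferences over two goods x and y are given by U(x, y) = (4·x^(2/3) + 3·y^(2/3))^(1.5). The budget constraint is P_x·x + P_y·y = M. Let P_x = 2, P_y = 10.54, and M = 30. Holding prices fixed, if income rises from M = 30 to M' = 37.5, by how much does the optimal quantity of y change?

MU_x ∝ 4·x^(-1/3), MU_y ∝ 3·y^(-1/3), so MRS = (4/3)·(y/x)^(1/3) = P_x/P_y.
Hence y/x = ((3/4)·P_x/P_y)^(1/(1/3)), i.e. raised to the 3 power.
Substitute y = (y/x)·x into the budget: x* = M/(P_x + P_y·(y/x)).
Numerically y/x = 0.002882, so x* = 30/(2 + 10.54·0.002882) = 14.7756 and y* = 0.002882·14.7756 = 0.0426.
At M' = 37.5: y* = 0.0532. Change: 0.0532 − 0.0426 = 0.0106.

Δy* = 0.0106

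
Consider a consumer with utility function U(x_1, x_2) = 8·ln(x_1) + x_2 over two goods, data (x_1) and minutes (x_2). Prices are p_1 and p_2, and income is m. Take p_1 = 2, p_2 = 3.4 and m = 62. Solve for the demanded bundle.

MU_x_1 = 8/x_1, MU_x_2 = 1. Tangency: 8/x_1 = p_1/p_2.
So x_1*(p_1,p_2) = 8·p_2/p_1, independent of income; and x_2* = (m − 8·p_2)/p_2.
At the given prices: x_1* = 8·3.4/2 = 13.6, and x_2* = 10.2353.

x_1* = 13.6, x_2* = 10.2353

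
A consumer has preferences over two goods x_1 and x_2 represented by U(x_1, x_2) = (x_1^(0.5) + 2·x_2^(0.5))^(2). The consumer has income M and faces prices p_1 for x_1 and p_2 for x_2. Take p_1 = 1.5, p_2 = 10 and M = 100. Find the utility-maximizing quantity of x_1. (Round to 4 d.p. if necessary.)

x_1* = 41.6667

MU_x_1 ∝ x_1^(-0.5), MU_x_2 ∝ 2·x_2^(-0.5), so MRS = (1/2)·(x_2/x_1)^(0.5) = p_1/p_2.
Hence x_2/x_1 = (2·p_1/p_2)^(1/(0.5)), i.e. raised to the 2 power.
Substitute x_2 = (x_2/x_1)·x_1 into the budget: x_1* = M/(p_1 + p_2·(x_2/x_1)).
Numerically x_2/x_1 = 0.09, so x_1* = 100/(1.5 + 10·0.09) = 41.6667.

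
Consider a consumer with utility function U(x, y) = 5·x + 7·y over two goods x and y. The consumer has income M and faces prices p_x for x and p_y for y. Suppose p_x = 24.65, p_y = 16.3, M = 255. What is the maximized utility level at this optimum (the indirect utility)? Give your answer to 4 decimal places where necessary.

V = 109.5092

Linear utility — the consumer picks whichever good has higher MU/price: 5/24.65 = 0.2028 vs 7/16.3 = 0.4294.
y gives more utility per dollar, so spend all income on y: y* = M/p_y, x* = 0.
Numerically: x* = 0, y* = 15.6442.
Utility at the optimum: U(0, 15.6442) = 109.5092.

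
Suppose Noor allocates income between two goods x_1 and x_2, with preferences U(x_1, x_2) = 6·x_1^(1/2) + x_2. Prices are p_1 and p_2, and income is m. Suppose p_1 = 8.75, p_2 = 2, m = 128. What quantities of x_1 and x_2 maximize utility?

x_1* = 0.4702, x_2* = 61.9429

Set MRS = p_1/p_2: 3·x_1^(−1/2) = p_1/p_2.
Thus x_1* = (3·p_2/p_1)² — independent of m — with the rest of income spent on x_2.
Plugging in: x_1* = (3·2/8.75)² = 0.4702, x_2* = 61.9429.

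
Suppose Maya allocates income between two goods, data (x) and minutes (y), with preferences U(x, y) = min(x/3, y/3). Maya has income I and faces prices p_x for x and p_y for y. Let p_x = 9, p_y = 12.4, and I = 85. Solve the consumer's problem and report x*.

x* = 3.972

Leontief preferences: the optimum is at the kink where x/3 = y/3, i.e. y = x.
Budget: p_x·x + p_y·x = I, so (3·p_x + 3·p_y)·x = 3·I.
Demand: x*(p_x,p_y,I) = 3·I/(3·p_x + 3·p_y), y* = 3·I/(3·p_x + 3·p_y).
Here 3·9 + 3·12.4 = 64.2, giving x* = 3.972.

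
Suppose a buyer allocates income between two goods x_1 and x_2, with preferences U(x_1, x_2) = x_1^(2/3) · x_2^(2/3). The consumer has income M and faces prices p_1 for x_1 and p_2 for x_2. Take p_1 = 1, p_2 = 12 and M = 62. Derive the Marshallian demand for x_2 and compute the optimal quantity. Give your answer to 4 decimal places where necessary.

x_2* = 2.5833

MU_x_1/MU_x_2 = (2/3·x_2)/(2/3·x_1); tangency sets this equal to p_1/p_2.
So 2/3·p_2·x_2 = 2/3·p_1·x_1; combined with the budget, a share 0.5 of income goes to x_1.
Demand: x_1*(p_1,p_2,M) = 0.5·M/p_1 and x_2* = 0.5·M/p_2.
At p_1=1, p_2=12, M=62: x_2* = 0.5·62/12 = 2.5833.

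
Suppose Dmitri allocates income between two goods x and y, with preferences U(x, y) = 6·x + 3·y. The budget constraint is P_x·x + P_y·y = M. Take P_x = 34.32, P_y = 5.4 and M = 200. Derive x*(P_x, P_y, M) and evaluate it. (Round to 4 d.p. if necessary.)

x* = 0

Perfect substitutes: compare marginal utility per dollar. 6/P_x vs 3/P_y → 0.1748 vs 0.5556.
y gives more utility per dollar, so spend all income on y: y* = M/P_y, x* = 0.
Numerically: x* = 0, y* = 37.037.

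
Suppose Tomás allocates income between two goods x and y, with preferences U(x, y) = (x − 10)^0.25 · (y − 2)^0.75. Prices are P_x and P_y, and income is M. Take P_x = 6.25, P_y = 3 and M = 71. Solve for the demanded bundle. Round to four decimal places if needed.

x* = 10.1, y* = 2.625

MRS = (1/3)·(y−2)/(x−10). Tangency with P_x/P_y gives y−2 = 3·(P_x/P_y)·(x−10).
Substituting into the budget: x* = 10 + 0.25·(M − 10·P_x − 2·P_y)/P_x, and y* = 2 + 0.75·(…)/P_y.
Discretionary income = 71 − 10·6.25 − 2·3 = 2.5; x* = 10 + 0.25·2.5/6.25 = 10.1; y* = 2 + 0.75·2.5/3 = 2.625.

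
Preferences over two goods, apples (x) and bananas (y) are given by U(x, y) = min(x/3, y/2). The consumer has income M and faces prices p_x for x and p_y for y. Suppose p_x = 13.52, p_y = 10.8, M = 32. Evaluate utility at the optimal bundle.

With perfect complements, no substitution: consume in ratio x:y = 3:2.
Budget: p_x·x + p_y·(2/3)·x = M, so (3·p_x + 2·p_y)·x = 3·M.
Demand: x*(p_x,p_y,M) = 3·M/(3·p_x + 2·p_y), y* = 2·M/(3·p_x + 2·p_y).
Here 3·13.52 + 2·10.8 = 62.16, giving x* = 1.5444 and y* = 1.0296.
Utility at the optimum: U(1.5444, 1.0296) = 0.5148.

V = 0.5148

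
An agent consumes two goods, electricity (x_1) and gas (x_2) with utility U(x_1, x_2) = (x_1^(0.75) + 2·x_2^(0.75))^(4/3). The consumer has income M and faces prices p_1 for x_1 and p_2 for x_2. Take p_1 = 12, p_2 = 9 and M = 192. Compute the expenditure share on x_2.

share on x_2 = 0.9743

From the CES first-order condition, (1/2)·(x_2/x_1)^(0.25) = p_1/p_2.
Hence x_2/x_1 = (2·p_1/p_2)^(1/(0.25)), i.e. raised to the 4 power.
With the ratio pinned down, the budget gives x_1* = M/(p_1 + p_2·(x_2/x_1)) and x_2* = (x_2/x_1)·x_1*.
Numerically x_2/x_1 = 50.567901, so x_1* = 192/(12 + 9·50.567901) = 0.411 and x_2* = 50.567901·0.411 = 20.7853.
Expenditure on x_2: 9·20.7853 = 187.0676; share = 0.9743.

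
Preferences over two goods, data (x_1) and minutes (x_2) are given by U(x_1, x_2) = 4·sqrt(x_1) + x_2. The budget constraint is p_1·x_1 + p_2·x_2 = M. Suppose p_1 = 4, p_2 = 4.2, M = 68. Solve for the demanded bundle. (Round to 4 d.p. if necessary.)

x_1* = 4.41, x_2* = 11.9905

Thus x_1* = (2·p_2/p_1)² — independent of M — with the rest of income spent on x_2.
Plugging in: x_1* = (2·4.2/4)² = 4.41, x_2* = 11.9905.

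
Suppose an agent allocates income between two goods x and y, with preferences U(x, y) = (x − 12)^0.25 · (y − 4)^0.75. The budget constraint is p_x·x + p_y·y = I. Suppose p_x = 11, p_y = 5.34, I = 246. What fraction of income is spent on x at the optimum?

MRS = (1/3)·(y−4)/(x−12). Tangency with p_x/p_y gives y−4 = 3·(p_x/p_y)·(x−12).
After buying the subsistence bundle (12, 4), a share 0.25 of the remaining income goes to x: x* = 12 + 0.25·(I − 12p_x − 4p_y)/p_x.
Discretionary income = 246 − 12·11 − 4·5.34 = 92.64; x* = 12 + 0.25·92.64/11 = 14.1055; y* = 4 + 0.75·92.64/5.34 = 17.0112.
Expenditure on x: 11·14.1055 = 155.16; share = 0.6307.

share on x = 0.6307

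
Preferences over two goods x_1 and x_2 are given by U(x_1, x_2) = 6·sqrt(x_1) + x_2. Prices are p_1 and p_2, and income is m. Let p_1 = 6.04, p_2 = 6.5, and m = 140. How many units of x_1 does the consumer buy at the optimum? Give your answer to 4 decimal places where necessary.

Set MRS = p_1/p_2: 3·x_1^(−1/2) = p_1/p_2.
Solve: √x_1 = 3·p_2/p_1, so x_1*(p_1,p_2) = (3·p_2/p_1)², and x_2* = (m − p_1·x_1*)/p_2.
Plugging in: x_1* = (3·6.5/6.04)² = 10.4231.

x_1* = 10.4231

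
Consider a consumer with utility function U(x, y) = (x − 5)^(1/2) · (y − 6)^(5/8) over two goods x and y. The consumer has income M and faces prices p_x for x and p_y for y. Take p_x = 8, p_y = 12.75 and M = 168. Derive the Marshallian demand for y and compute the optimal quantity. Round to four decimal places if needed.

Let x' = x−5, y' = y−6. MRS = (4/5)·y'/x' = p_x/p_y.
After buying the subsistence bundle (5, 6), a share 4/9 of the remaining income goes to x: x* = 5 + 4/9·(M − 5p_x − 6p_y)/p_x.
Discretionary income = 168 − 5·8 − 6·12.75 = 51.5; y* = 6 + 5/9·51.5/12.75 = 8.244.

y* = 8.244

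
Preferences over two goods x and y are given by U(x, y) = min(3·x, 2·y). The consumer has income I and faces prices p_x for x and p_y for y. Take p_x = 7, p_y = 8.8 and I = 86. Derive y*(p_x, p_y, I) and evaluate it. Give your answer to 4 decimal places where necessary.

With perfect complements, no substitution: consume in ratio x:y = 2:3.
Budget: p_x·x + p_y·(3/2)·x = I, so (2·p_x + 3·p_y)·x = 2·I.
Demand: x*(p_x,p_y,I) = 2·I/(2·p_x + 3·p_y), y* = 3·I/(2·p_x + 3·p_y).
Here 2·7 + 3·8.8 = 40.4, giving y* = 6.3861.

y* = 6.3861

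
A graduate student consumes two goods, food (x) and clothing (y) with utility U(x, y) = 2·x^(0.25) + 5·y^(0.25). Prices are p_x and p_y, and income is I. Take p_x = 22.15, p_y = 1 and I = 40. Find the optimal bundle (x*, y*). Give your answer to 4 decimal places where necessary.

x* = 0.1715, y* = 36.2009

MU_x ∝ 2·x^(-0.75), MU_y ∝ 5·y^(-0.75), so MRS = (2/5)·(y/x)^(0.75) = p_x/p_y.
Hence y/x = ((5/2)·p_x/p_y)^(1/(0.75)), i.e. raised to the 4/3 power.
Substitute y = (y/x)·x into the budget: x* = I/(p_x + p_y·(y/x)).
Numerically y/x = 211.066019, so x* = 40/(22.15 + 1·211.066019) = 0.1715 and y* = 211.066019·0.1715 = 36.2009.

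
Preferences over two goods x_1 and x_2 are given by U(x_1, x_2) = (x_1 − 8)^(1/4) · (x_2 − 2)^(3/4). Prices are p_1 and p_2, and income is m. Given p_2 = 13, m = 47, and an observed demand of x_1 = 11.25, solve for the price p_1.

MRS = (1/3)·(x_2−2)/(x_1−8). Tangency with p_1/p_2 gives x_2−2 = 3·(p_1/p_2)·(x_1−8).
Substituting into the budget: x_1* = 8 + 0.25·(m − 8·p_1 − 2·p_2)/p_1, and x_2* = 2 + 0.75·(…)/p_2.
Set x_1* = 11.25 in the demand function and solve for p_1: p_1 = 1.

p_1 = 1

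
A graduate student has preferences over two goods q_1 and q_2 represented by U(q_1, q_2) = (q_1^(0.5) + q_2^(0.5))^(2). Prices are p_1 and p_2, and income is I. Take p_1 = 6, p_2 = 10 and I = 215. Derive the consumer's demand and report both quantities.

MRS = MU_q_1/MU_q_2 = (q_2/q_1)^(0.5). Set equal to p_1/p_2.
Hence q_2/q_1 = (p_1/p_2)^(1/(0.5)), i.e. raised to the 2 power.
Substitute q_2 = (q_2/q_1)·q_1 into the budget: q_1* = I/(p_1 + p_2·(q_2/q_1)).
Numerically q_2/q_1 = 0.36, so q_1* = 215/(6 + 10·0.36) = 22.3958 and q_2* = 0.36·22.3958 = 8.0625.

q_1* = 22.3958, q_2* = 8.0625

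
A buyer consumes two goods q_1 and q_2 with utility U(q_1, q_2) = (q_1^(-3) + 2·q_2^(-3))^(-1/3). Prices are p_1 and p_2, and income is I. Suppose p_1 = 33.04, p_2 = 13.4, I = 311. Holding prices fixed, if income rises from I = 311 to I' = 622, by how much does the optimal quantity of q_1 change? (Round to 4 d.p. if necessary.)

MU_q_1 ∝ q_1^(-4), MU_q_2 ∝ 2·q_2^(-4), so MRS = (1/2)·(q_2/q_1)^(4) = p_1/p_2.
Solve for the ratio: q_2/q_1 = [2·p_1/p_2]^(0.25).
With the ratio pinned down, the budget gives q_1* = I/(p_1 + p_2·(q_2/q_1)) and q_2* = (q_2/q_1)·q_1*.
Numerically q_2/q_1 = 1.490189, so q_1* = 311/(33.04 + 13.4·1.490189) = 5.867.
At I' = 622: q_1* = 11.734. Change: 11.734 − 5.867 = 5.867.

Δq_1* = 5.867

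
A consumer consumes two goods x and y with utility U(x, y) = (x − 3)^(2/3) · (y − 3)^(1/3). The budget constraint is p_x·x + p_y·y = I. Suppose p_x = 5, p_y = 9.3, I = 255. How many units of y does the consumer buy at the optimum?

y* = 10.6022

MRS = 2·(y−3)/(x−3). Tangency with p_x/p_y gives y−3 = (1/2)·(p_x/p_y)·(x−3).
After buying the subsistence bundle (3, 3), a share 2/3 of the remaining income goes to x: x* = 3 + 2/3·(I − 3p_x − 3p_y)/p_x.
Discretionary income = 255 − 3·5 − 3·9.3 = 212.1; y* = 3 + 1/3·212.1/9.3 = 10.6022.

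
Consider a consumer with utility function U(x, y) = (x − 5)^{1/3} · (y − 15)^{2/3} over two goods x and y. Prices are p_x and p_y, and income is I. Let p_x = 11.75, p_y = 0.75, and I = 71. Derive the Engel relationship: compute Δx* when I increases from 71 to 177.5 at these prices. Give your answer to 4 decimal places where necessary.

Let x' = x−5, y' = y−15. MRS = (1/2)·y'/x' = p_x/p_y.
After buying the subsistence bundle (5, 15), a share 1/3 of the remaining income goes to x: x* = 5 + 1/3·(I − 5p_x − 15p_y)/p_x.
Discretionary income = 71 − 5·11.75 − 15·0.75 = 1; x* = 5 + 1/3·1/11.75 = 5.0284.
At I' = 177.5: x* = 8.0496. Change: 8.0496 − 5.0284 = 3.0213.

Δx* = 3.0213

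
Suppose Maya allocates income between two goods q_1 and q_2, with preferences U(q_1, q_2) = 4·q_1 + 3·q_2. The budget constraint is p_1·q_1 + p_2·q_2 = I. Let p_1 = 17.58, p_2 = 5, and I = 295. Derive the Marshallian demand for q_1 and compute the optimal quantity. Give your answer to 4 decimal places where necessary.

Perfect substitutes: compare marginal utility per dollar. 4/p_1 vs 3/p_2 → 0.2275 vs 0.6.
q_2 gives more utility per dollar, so spend all income on q_2: q_2* = I/p_2, q_1* = 0.
Numerically: q_1* = 0, q_2* = 59.

q_1* = 0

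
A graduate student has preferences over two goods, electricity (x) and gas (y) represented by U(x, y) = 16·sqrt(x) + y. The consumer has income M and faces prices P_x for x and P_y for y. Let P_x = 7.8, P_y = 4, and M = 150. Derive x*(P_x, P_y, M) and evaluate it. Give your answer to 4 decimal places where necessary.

Set MRS = P_x/P_y: 8·x^(−1/2) = P_x/P_y.
Thus x* = (8·P_y/P_x)² — independent of M — with the rest of income spent on y.
Plugging in: x* = (8·4/7.8)² = 16.831.

x* = 16.831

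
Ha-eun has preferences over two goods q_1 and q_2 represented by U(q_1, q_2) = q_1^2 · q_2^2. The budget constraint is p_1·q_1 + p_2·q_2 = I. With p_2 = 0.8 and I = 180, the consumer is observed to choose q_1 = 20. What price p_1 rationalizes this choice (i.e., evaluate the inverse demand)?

MU_q_1/MU_q_2 = (2·q_2)/(2·q_1); tangency sets this equal to p_1/p_2.
Rearranging, p_2·q_2 = p_1·q_1. Substituting into the budget gives p_1·q_1·(1 + 1) = I.
Demand: q_1*(p_1,p_2,I) = 0.5·I/p_1 and q_2* = 0.5·I/p_2.
Set q_1* = 20 in the demand function and solve for p_1: p_1 = 4.5.

p_1 = 4.5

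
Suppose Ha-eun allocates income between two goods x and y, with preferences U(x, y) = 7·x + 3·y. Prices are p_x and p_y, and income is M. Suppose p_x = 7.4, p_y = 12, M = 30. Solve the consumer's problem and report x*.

Linear utility — the consumer picks whichever good has higher MU/price: 7/7.4 = 0.9459 vs 3/12 = 0.25.
x gives more utility per dollar, so spend all income on x: x* = M/p_x, y* = 0.
Numerically: x* = 4.0541, y* = 0.

x* = 4.0541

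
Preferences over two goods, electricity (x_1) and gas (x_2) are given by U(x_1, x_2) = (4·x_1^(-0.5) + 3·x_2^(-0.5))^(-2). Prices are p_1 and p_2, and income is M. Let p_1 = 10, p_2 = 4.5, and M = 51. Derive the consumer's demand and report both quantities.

x_1* = 3.1239, x_2* = 4.3913

MU_x_1 ∝ 4·x_1^(-1.5), MU_x_2 ∝ 3·x_2^(-1.5), so MRS = (4/3)·(x_2/x_1)^(1.5) = p_1/p_2.
Solve for the ratio: x_2/x_1 = [(3/4)·p_1/p_2]^(2/3).
Substitute x_2 = (x_2/x_1)·x_1 into the budget: x_1* = M/(p_1 + p_2·(x_2/x_1)).
Numerically x_2/x_1 = 1.405721, so x_1* = 51/(10 + 4.5·1.405721) = 3.1239 and x_2* = 1.405721·3.1239 = 4.3913.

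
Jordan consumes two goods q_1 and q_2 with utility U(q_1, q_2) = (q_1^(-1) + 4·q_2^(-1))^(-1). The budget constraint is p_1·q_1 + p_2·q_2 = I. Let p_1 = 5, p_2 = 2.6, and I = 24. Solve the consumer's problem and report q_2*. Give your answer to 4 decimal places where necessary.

q_2* = 5.4511

MU_q_1 ∝ q_1^(-2), MU_q_2 ∝ 4·q_2^(-2), so MRS = (1/4)·(q_2/q_1)^(2) = p_1/p_2.
Hence q_2/q_1 = (4·p_1/p_2)^(1/(2)), i.e. raised to the 0.5 power.
With the ratio pinned down, the budget gives q_1* = I/(p_1 + p_2·(q_2/q_1)) and q_2* = (q_2/q_1)·q_1*.
Numerically q_2/q_1 = 2.773501, so q_1* = 24/(5 + 2.6·2.773501) = 1.9654 and q_2* = 2.773501·1.9654 = 5.4511.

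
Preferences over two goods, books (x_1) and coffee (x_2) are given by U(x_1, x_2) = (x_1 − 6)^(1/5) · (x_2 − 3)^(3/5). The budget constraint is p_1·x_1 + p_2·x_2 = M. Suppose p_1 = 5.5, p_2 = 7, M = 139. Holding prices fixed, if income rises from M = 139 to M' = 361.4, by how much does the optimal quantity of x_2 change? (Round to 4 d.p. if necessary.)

Δx_2* = 23.8286

Let x_1' = x_1−6, x_2' = x_2−3. MRS = (1/3)·x_2'/x_1' = p_1/p_2.
Substituting into the budget: x_1* = 6 + 0.25·(M − 6·p_1 − 3·p_2)/p_1, and x_2* = 3 + 0.75·(…)/p_2.
Discretionary income = 139 − 6·5.5 − 3·7 = 85; x_2* = 3 + 0.75·85/7 = 12.1071.
At M' = 361.4: x_2* = 35.9357. Change: 35.9357 − 12.1071 = 23.8286.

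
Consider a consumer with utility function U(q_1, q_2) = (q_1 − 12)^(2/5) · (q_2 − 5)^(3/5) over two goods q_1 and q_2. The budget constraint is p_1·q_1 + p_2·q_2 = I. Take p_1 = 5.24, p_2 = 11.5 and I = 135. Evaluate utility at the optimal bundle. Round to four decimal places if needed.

This is Cobb-Douglas in (q_1−12, q_2−5): tangency gives 0.4·p_2·(q_2−5) = 0.6·p_1·(q_1−12).
Substituting into the budget: q_1* = 12 + 0.4·(I − 12·p_1 − 5·p_2)/p_1, and q_2* = 5 + 0.6·(…)/p_2.
Discretionary income = 135 − 12·5.24 − 5·11.5 = 14.62; q_1* = 12 + 0.4·14.62/5.24 = 13.116; q_2* = 5 + 0.6·14.62/11.5 = 5.7628.
Utility at the optimum: U(13.116, 5.7628) = 0.8882.

V = 0.8882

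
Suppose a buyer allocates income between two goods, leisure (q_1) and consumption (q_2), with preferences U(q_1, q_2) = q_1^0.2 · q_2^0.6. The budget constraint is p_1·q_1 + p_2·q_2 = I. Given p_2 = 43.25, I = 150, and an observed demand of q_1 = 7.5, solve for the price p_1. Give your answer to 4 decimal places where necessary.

MU_q_1/MU_q_2 = (0.2·q_2)/(0.6·q_1); tangency sets this equal to p_1/p_2.
Rearranging, p_2·q_2 = 3·p_1·q_1. Substituting into the budget gives p_1·q_1·(1 + 3) = I.
Demand: q_1*(p_1,p_2,I) = 0.25·I/p_1 and q_2* = 0.75·I/p_2.
Set q_1* = 7.5 in the demand function and solve for p_1: p_1 = 5.

p_1 = 5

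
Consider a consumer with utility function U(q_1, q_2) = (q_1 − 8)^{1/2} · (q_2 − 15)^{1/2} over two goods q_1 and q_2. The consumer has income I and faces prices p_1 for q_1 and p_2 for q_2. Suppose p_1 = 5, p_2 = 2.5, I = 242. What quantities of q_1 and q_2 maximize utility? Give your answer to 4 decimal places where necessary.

q_1* = 24.45, q_2* = 47.9

Let q_1' = q_1−8, q_2' = q_2−15. MRS = q_2'/q_1' = p_1/p_2.
Substituting into the budget: q_1* = 8 + 0.5·(I − 8·p_1 − 15·p_2)/p_1, and q_2* = 15 + 0.5·(…)/p_2.
Discretionary income = 242 − 8·5 − 15·2.5 = 164.5; q_1* = 8 + 0.5·164.5/5 = 24.45; q_2* = 15 + 0.5·164.5/2.5 = 47.9.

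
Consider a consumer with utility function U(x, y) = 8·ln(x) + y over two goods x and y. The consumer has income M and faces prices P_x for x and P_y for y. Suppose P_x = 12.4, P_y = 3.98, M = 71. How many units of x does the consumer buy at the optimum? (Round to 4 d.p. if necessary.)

So x*(P_x,P_y) = 8·P_y/P_x, independent of income; and y* = (M − 8·P_y)/P_y.
At the given prices: x* = 8·3.98/12.4 = 2.5677.

x* = 2.5677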